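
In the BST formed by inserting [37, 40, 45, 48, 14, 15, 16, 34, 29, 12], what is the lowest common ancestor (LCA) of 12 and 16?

Tree insertion order: [37, 40, 45, 48, 14, 15, 16, 34, 29, 12]
Tree (level-order array): [37, 14, 40, 12, 15, None, 45, None, None, None, 16, None, 48, None, 34, None, None, 29]
In a BST, the LCA of p=12, q=16 is the first node v on the
root-to-leaf path with p <= v <= q (go left if both < v, right if both > v).
Walk from root:
  at 37: both 12 and 16 < 37, go left
  at 14: 12 <= 14 <= 16, this is the LCA
LCA = 14


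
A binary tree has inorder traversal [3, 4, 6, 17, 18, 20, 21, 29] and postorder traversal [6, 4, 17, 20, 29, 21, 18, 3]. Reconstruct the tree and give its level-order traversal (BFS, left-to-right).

Inorder:   [3, 4, 6, 17, 18, 20, 21, 29]
Postorder: [6, 4, 17, 20, 29, 21, 18, 3]
Algorithm: postorder visits root last, so walk postorder right-to-left;
each value is the root of the current inorder slice — split it at that
value, recurse on the right subtree first, then the left.
Recursive splits:
  root=3; inorder splits into left=[], right=[4, 6, 17, 18, 20, 21, 29]
  root=18; inorder splits into left=[4, 6, 17], right=[20, 21, 29]
  root=21; inorder splits into left=[20], right=[29]
  root=29; inorder splits into left=[], right=[]
  root=20; inorder splits into left=[], right=[]
  root=17; inorder splits into left=[4, 6], right=[]
  root=4; inorder splits into left=[], right=[6]
  root=6; inorder splits into left=[], right=[]
Reconstructed level-order: [3, 18, 17, 21, 4, 20, 29, 6]


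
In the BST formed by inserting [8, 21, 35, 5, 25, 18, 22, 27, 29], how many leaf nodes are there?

Tree built from: [8, 21, 35, 5, 25, 18, 22, 27, 29]
Tree (level-order array): [8, 5, 21, None, None, 18, 35, None, None, 25, None, 22, 27, None, None, None, 29]
Rule: A leaf has 0 children.
Per-node child counts:
  node 8: 2 child(ren)
  node 5: 0 child(ren)
  node 21: 2 child(ren)
  node 18: 0 child(ren)
  node 35: 1 child(ren)
  node 25: 2 child(ren)
  node 22: 0 child(ren)
  node 27: 1 child(ren)
  node 29: 0 child(ren)
Matching nodes: [5, 18, 22, 29]
Count of leaf nodes: 4


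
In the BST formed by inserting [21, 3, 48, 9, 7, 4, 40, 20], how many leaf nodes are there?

Tree built from: [21, 3, 48, 9, 7, 4, 40, 20]
Tree (level-order array): [21, 3, 48, None, 9, 40, None, 7, 20, None, None, 4]
Rule: A leaf has 0 children.
Per-node child counts:
  node 21: 2 child(ren)
  node 3: 1 child(ren)
  node 9: 2 child(ren)
  node 7: 1 child(ren)
  node 4: 0 child(ren)
  node 20: 0 child(ren)
  node 48: 1 child(ren)
  node 40: 0 child(ren)
Matching nodes: [4, 20, 40]
Count of leaf nodes: 3


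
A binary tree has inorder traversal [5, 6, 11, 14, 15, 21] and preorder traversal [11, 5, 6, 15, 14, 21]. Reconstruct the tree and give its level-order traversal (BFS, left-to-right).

Inorder:  [5, 6, 11, 14, 15, 21]
Preorder: [11, 5, 6, 15, 14, 21]
Algorithm: preorder visits root first, so consume preorder in order;
for each root, split the current inorder slice at that value into
left-subtree inorder and right-subtree inorder, then recurse.
Recursive splits:
  root=11; inorder splits into left=[5, 6], right=[14, 15, 21]
  root=5; inorder splits into left=[], right=[6]
  root=6; inorder splits into left=[], right=[]
  root=15; inorder splits into left=[14], right=[21]
  root=14; inorder splits into left=[], right=[]
  root=21; inorder splits into left=[], right=[]
Reconstructed level-order: [11, 5, 15, 6, 14, 21]


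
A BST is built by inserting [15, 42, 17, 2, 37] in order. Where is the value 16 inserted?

Starting tree (level order): [15, 2, 42, None, None, 17, None, None, 37]
Insertion path: 15 -> 42 -> 17
Result: insert 16 as left child of 17
Final tree (level order): [15, 2, 42, None, None, 17, None, 16, 37]


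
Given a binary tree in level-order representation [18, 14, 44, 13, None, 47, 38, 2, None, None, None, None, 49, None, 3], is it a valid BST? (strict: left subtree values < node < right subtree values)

Level-order array: [18, 14, 44, 13, None, 47, 38, 2, None, None, None, None, 49, None, 3]
Validate using subtree bounds (lo, hi): at each node, require lo < value < hi,
then recurse left with hi=value and right with lo=value.
Preorder trace (stopping at first violation):
  at node 18 with bounds (-inf, +inf): OK
  at node 14 with bounds (-inf, 18): OK
  at node 13 with bounds (-inf, 14): OK
  at node 2 with bounds (-inf, 13): OK
  at node 3 with bounds (2, 13): OK
  at node 44 with bounds (18, +inf): OK
  at node 47 with bounds (18, 44): VIOLATION
Node 47 violates its bound: not (18 < 47 < 44).
Result: Not a valid BST


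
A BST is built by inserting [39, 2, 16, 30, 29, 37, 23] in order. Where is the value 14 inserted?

Starting tree (level order): [39, 2, None, None, 16, None, 30, 29, 37, 23]
Insertion path: 39 -> 2 -> 16
Result: insert 14 as left child of 16
Final tree (level order): [39, 2, None, None, 16, 14, 30, None, None, 29, 37, 23]


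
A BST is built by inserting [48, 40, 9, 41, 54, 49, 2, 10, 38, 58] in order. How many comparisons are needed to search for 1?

Search path for 1: 48 -> 40 -> 9 -> 2
Found: False
Comparisons: 4


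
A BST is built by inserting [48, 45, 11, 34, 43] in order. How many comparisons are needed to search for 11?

Search path for 11: 48 -> 45 -> 11
Found: True
Comparisons: 3


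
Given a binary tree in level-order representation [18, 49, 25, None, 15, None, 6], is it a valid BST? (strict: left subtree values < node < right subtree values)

Level-order array: [18, 49, 25, None, 15, None, 6]
Validate using subtree bounds (lo, hi): at each node, require lo < value < hi,
then recurse left with hi=value and right with lo=value.
Preorder trace (stopping at first violation):
  at node 18 with bounds (-inf, +inf): OK
  at node 49 with bounds (-inf, 18): VIOLATION
Node 49 violates its bound: not (-inf < 49 < 18).
Result: Not a valid BST


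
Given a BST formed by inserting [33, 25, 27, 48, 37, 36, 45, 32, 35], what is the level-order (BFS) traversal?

Tree insertion order: [33, 25, 27, 48, 37, 36, 45, 32, 35]
Tree (level-order array): [33, 25, 48, None, 27, 37, None, None, 32, 36, 45, None, None, 35]
BFS from the root, enqueuing left then right child of each popped node:
  queue [33] -> pop 33, enqueue [25, 48], visited so far: [33]
  queue [25, 48] -> pop 25, enqueue [27], visited so far: [33, 25]
  queue [48, 27] -> pop 48, enqueue [37], visited so far: [33, 25, 48]
  queue [27, 37] -> pop 27, enqueue [32], visited so far: [33, 25, 48, 27]
  queue [37, 32] -> pop 37, enqueue [36, 45], visited so far: [33, 25, 48, 27, 37]
  queue [32, 36, 45] -> pop 32, enqueue [none], visited so far: [33, 25, 48, 27, 37, 32]
  queue [36, 45] -> pop 36, enqueue [35], visited so far: [33, 25, 48, 27, 37, 32, 36]
  queue [45, 35] -> pop 45, enqueue [none], visited so far: [33, 25, 48, 27, 37, 32, 36, 45]
  queue [35] -> pop 35, enqueue [none], visited so far: [33, 25, 48, 27, 37, 32, 36, 45, 35]
Result: [33, 25, 48, 27, 37, 32, 36, 45, 35]


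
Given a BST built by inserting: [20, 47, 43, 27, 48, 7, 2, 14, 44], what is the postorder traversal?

Tree insertion order: [20, 47, 43, 27, 48, 7, 2, 14, 44]
Tree (level-order array): [20, 7, 47, 2, 14, 43, 48, None, None, None, None, 27, 44]
Postorder traversal: [2, 14, 7, 27, 44, 43, 48, 47, 20]


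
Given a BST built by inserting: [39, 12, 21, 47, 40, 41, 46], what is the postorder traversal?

Tree insertion order: [39, 12, 21, 47, 40, 41, 46]
Tree (level-order array): [39, 12, 47, None, 21, 40, None, None, None, None, 41, None, 46]
Postorder traversal: [21, 12, 46, 41, 40, 47, 39]


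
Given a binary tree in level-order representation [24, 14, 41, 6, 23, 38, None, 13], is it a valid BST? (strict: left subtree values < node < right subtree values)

Level-order array: [24, 14, 41, 6, 23, 38, None, 13]
Validate using subtree bounds (lo, hi): at each node, require lo < value < hi,
then recurse left with hi=value and right with lo=value.
Preorder trace (stopping at first violation):
  at node 24 with bounds (-inf, +inf): OK
  at node 14 with bounds (-inf, 24): OK
  at node 6 with bounds (-inf, 14): OK
  at node 13 with bounds (-inf, 6): VIOLATION
Node 13 violates its bound: not (-inf < 13 < 6).
Result: Not a valid BST


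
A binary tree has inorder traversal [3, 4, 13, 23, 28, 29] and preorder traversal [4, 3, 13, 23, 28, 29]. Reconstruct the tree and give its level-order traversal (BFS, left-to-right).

Inorder:  [3, 4, 13, 23, 28, 29]
Preorder: [4, 3, 13, 23, 28, 29]
Algorithm: preorder visits root first, so consume preorder in order;
for each root, split the current inorder slice at that value into
left-subtree inorder and right-subtree inorder, then recurse.
Recursive splits:
  root=4; inorder splits into left=[3], right=[13, 23, 28, 29]
  root=3; inorder splits into left=[], right=[]
  root=13; inorder splits into left=[], right=[23, 28, 29]
  root=23; inorder splits into left=[], right=[28, 29]
  root=28; inorder splits into left=[], right=[29]
  root=29; inorder splits into left=[], right=[]
Reconstructed level-order: [4, 3, 13, 23, 28, 29]


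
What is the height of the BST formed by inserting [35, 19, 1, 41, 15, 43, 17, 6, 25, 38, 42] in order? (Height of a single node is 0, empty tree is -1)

Insertion order: [35, 19, 1, 41, 15, 43, 17, 6, 25, 38, 42]
Tree (level-order array): [35, 19, 41, 1, 25, 38, 43, None, 15, None, None, None, None, 42, None, 6, 17]
Compute height bottom-up (empty subtree = -1):
  height(6) = 1 + max(-1, -1) = 0
  height(17) = 1 + max(-1, -1) = 0
  height(15) = 1 + max(0, 0) = 1
  height(1) = 1 + max(-1, 1) = 2
  height(25) = 1 + max(-1, -1) = 0
  height(19) = 1 + max(2, 0) = 3
  height(38) = 1 + max(-1, -1) = 0
  height(42) = 1 + max(-1, -1) = 0
  height(43) = 1 + max(0, -1) = 1
  height(41) = 1 + max(0, 1) = 2
  height(35) = 1 + max(3, 2) = 4
Height = 4


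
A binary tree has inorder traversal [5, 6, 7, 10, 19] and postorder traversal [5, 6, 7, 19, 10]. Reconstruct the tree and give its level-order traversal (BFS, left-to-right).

Inorder:   [5, 6, 7, 10, 19]
Postorder: [5, 6, 7, 19, 10]
Algorithm: postorder visits root last, so walk postorder right-to-left;
each value is the root of the current inorder slice — split it at that
value, recurse on the right subtree first, then the left.
Recursive splits:
  root=10; inorder splits into left=[5, 6, 7], right=[19]
  root=19; inorder splits into left=[], right=[]
  root=7; inorder splits into left=[5, 6], right=[]
  root=6; inorder splits into left=[5], right=[]
  root=5; inorder splits into left=[], right=[]
Reconstructed level-order: [10, 7, 19, 6, 5]


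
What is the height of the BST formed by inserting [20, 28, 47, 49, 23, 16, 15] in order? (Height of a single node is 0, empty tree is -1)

Insertion order: [20, 28, 47, 49, 23, 16, 15]
Tree (level-order array): [20, 16, 28, 15, None, 23, 47, None, None, None, None, None, 49]
Compute height bottom-up (empty subtree = -1):
  height(15) = 1 + max(-1, -1) = 0
  height(16) = 1 + max(0, -1) = 1
  height(23) = 1 + max(-1, -1) = 0
  height(49) = 1 + max(-1, -1) = 0
  height(47) = 1 + max(-1, 0) = 1
  height(28) = 1 + max(0, 1) = 2
  height(20) = 1 + max(1, 2) = 3
Height = 3


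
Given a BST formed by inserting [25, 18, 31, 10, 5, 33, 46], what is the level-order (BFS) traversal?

Tree insertion order: [25, 18, 31, 10, 5, 33, 46]
Tree (level-order array): [25, 18, 31, 10, None, None, 33, 5, None, None, 46]
BFS from the root, enqueuing left then right child of each popped node:
  queue [25] -> pop 25, enqueue [18, 31], visited so far: [25]
  queue [18, 31] -> pop 18, enqueue [10], visited so far: [25, 18]
  queue [31, 10] -> pop 31, enqueue [33], visited so far: [25, 18, 31]
  queue [10, 33] -> pop 10, enqueue [5], visited so far: [25, 18, 31, 10]
  queue [33, 5] -> pop 33, enqueue [46], visited so far: [25, 18, 31, 10, 33]
  queue [5, 46] -> pop 5, enqueue [none], visited so far: [25, 18, 31, 10, 33, 5]
  queue [46] -> pop 46, enqueue [none], visited so far: [25, 18, 31, 10, 33, 5, 46]
Result: [25, 18, 31, 10, 33, 5, 46]


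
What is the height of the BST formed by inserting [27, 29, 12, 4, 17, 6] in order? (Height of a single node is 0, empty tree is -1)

Insertion order: [27, 29, 12, 4, 17, 6]
Tree (level-order array): [27, 12, 29, 4, 17, None, None, None, 6]
Compute height bottom-up (empty subtree = -1):
  height(6) = 1 + max(-1, -1) = 0
  height(4) = 1 + max(-1, 0) = 1
  height(17) = 1 + max(-1, -1) = 0
  height(12) = 1 + max(1, 0) = 2
  height(29) = 1 + max(-1, -1) = 0
  height(27) = 1 + max(2, 0) = 3
Height = 3


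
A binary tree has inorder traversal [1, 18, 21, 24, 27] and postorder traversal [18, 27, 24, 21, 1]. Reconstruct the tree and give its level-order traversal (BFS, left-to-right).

Inorder:   [1, 18, 21, 24, 27]
Postorder: [18, 27, 24, 21, 1]
Algorithm: postorder visits root last, so walk postorder right-to-left;
each value is the root of the current inorder slice — split it at that
value, recurse on the right subtree first, then the left.
Recursive splits:
  root=1; inorder splits into left=[], right=[18, 21, 24, 27]
  root=21; inorder splits into left=[18], right=[24, 27]
  root=24; inorder splits into left=[], right=[27]
  root=27; inorder splits into left=[], right=[]
  root=18; inorder splits into left=[], right=[]
Reconstructed level-order: [1, 21, 18, 24, 27]


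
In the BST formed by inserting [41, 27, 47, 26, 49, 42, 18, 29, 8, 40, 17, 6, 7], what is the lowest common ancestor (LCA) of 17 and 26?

Tree insertion order: [41, 27, 47, 26, 49, 42, 18, 29, 8, 40, 17, 6, 7]
Tree (level-order array): [41, 27, 47, 26, 29, 42, 49, 18, None, None, 40, None, None, None, None, 8, None, None, None, 6, 17, None, 7]
In a BST, the LCA of p=17, q=26 is the first node v on the
root-to-leaf path with p <= v <= q (go left if both < v, right if both > v).
Walk from root:
  at 41: both 17 and 26 < 41, go left
  at 27: both 17 and 26 < 27, go left
  at 26: 17 <= 26 <= 26, this is the LCA
LCA = 26


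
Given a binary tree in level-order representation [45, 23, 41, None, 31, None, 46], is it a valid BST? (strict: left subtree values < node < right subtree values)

Level-order array: [45, 23, 41, None, 31, None, 46]
Validate using subtree bounds (lo, hi): at each node, require lo < value < hi,
then recurse left with hi=value and right with lo=value.
Preorder trace (stopping at first violation):
  at node 45 with bounds (-inf, +inf): OK
  at node 23 with bounds (-inf, 45): OK
  at node 31 with bounds (23, 45): OK
  at node 41 with bounds (45, +inf): VIOLATION
Node 41 violates its bound: not (45 < 41 < +inf).
Result: Not a valid BST


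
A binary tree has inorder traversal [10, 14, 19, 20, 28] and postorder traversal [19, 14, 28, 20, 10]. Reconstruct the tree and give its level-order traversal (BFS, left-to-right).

Inorder:   [10, 14, 19, 20, 28]
Postorder: [19, 14, 28, 20, 10]
Algorithm: postorder visits root last, so walk postorder right-to-left;
each value is the root of the current inorder slice — split it at that
value, recurse on the right subtree first, then the left.
Recursive splits:
  root=10; inorder splits into left=[], right=[14, 19, 20, 28]
  root=20; inorder splits into left=[14, 19], right=[28]
  root=28; inorder splits into left=[], right=[]
  root=14; inorder splits into left=[], right=[19]
  root=19; inorder splits into left=[], right=[]
Reconstructed level-order: [10, 20, 14, 28, 19]


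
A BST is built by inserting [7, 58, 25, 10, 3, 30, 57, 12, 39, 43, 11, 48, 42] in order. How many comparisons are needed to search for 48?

Search path for 48: 7 -> 58 -> 25 -> 30 -> 57 -> 39 -> 43 -> 48
Found: True
Comparisons: 8


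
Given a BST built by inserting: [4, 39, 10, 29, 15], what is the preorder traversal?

Tree insertion order: [4, 39, 10, 29, 15]
Tree (level-order array): [4, None, 39, 10, None, None, 29, 15]
Preorder traversal: [4, 39, 10, 29, 15]


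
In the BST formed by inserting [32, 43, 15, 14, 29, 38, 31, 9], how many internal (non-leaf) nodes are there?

Tree built from: [32, 43, 15, 14, 29, 38, 31, 9]
Tree (level-order array): [32, 15, 43, 14, 29, 38, None, 9, None, None, 31]
Rule: An internal node has at least one child.
Per-node child counts:
  node 32: 2 child(ren)
  node 15: 2 child(ren)
  node 14: 1 child(ren)
  node 9: 0 child(ren)
  node 29: 1 child(ren)
  node 31: 0 child(ren)
  node 43: 1 child(ren)
  node 38: 0 child(ren)
Matching nodes: [32, 15, 14, 29, 43]
Count of internal (non-leaf) nodes: 5


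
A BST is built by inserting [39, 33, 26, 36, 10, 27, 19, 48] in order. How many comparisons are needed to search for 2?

Search path for 2: 39 -> 33 -> 26 -> 10
Found: False
Comparisons: 4


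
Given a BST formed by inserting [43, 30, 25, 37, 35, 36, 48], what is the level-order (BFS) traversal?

Tree insertion order: [43, 30, 25, 37, 35, 36, 48]
Tree (level-order array): [43, 30, 48, 25, 37, None, None, None, None, 35, None, None, 36]
BFS from the root, enqueuing left then right child of each popped node:
  queue [43] -> pop 43, enqueue [30, 48], visited so far: [43]
  queue [30, 48] -> pop 30, enqueue [25, 37], visited so far: [43, 30]
  queue [48, 25, 37] -> pop 48, enqueue [none], visited so far: [43, 30, 48]
  queue [25, 37] -> pop 25, enqueue [none], visited so far: [43, 30, 48, 25]
  queue [37] -> pop 37, enqueue [35], visited so far: [43, 30, 48, 25, 37]
  queue [35] -> pop 35, enqueue [36], visited so far: [43, 30, 48, 25, 37, 35]
  queue [36] -> pop 36, enqueue [none], visited so far: [43, 30, 48, 25, 37, 35, 36]
Result: [43, 30, 48, 25, 37, 35, 36]


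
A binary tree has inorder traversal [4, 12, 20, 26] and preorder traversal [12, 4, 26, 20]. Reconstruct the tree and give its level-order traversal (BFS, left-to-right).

Inorder:  [4, 12, 20, 26]
Preorder: [12, 4, 26, 20]
Algorithm: preorder visits root first, so consume preorder in order;
for each root, split the current inorder slice at that value into
left-subtree inorder and right-subtree inorder, then recurse.
Recursive splits:
  root=12; inorder splits into left=[4], right=[20, 26]
  root=4; inorder splits into left=[], right=[]
  root=26; inorder splits into left=[20], right=[]
  root=20; inorder splits into left=[], right=[]
Reconstructed level-order: [12, 4, 26, 20]


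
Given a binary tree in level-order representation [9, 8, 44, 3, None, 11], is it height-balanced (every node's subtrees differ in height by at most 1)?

Tree (level-order array): [9, 8, 44, 3, None, 11]
Definition: a tree is height-balanced if, at every node, |h(left) - h(right)| <= 1 (empty subtree has height -1).
Bottom-up per-node check:
  node 3: h_left=-1, h_right=-1, diff=0 [OK], height=0
  node 8: h_left=0, h_right=-1, diff=1 [OK], height=1
  node 11: h_left=-1, h_right=-1, diff=0 [OK], height=0
  node 44: h_left=0, h_right=-1, diff=1 [OK], height=1
  node 9: h_left=1, h_right=1, diff=0 [OK], height=2
All nodes satisfy the balance condition.
Result: Balanced


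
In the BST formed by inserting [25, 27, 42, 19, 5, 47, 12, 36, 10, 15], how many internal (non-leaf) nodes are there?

Tree built from: [25, 27, 42, 19, 5, 47, 12, 36, 10, 15]
Tree (level-order array): [25, 19, 27, 5, None, None, 42, None, 12, 36, 47, 10, 15]
Rule: An internal node has at least one child.
Per-node child counts:
  node 25: 2 child(ren)
  node 19: 1 child(ren)
  node 5: 1 child(ren)
  node 12: 2 child(ren)
  node 10: 0 child(ren)
  node 15: 0 child(ren)
  node 27: 1 child(ren)
  node 42: 2 child(ren)
  node 36: 0 child(ren)
  node 47: 0 child(ren)
Matching nodes: [25, 19, 5, 12, 27, 42]
Count of internal (non-leaf) nodes: 6


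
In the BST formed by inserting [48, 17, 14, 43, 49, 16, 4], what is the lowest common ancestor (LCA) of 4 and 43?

Tree insertion order: [48, 17, 14, 43, 49, 16, 4]
Tree (level-order array): [48, 17, 49, 14, 43, None, None, 4, 16]
In a BST, the LCA of p=4, q=43 is the first node v on the
root-to-leaf path with p <= v <= q (go left if both < v, right if both > v).
Walk from root:
  at 48: both 4 and 43 < 48, go left
  at 17: 4 <= 17 <= 43, this is the LCA
LCA = 17


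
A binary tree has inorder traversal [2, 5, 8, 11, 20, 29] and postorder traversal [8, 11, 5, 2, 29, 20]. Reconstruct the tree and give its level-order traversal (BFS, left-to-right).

Inorder:   [2, 5, 8, 11, 20, 29]
Postorder: [8, 11, 5, 2, 29, 20]
Algorithm: postorder visits root last, so walk postorder right-to-left;
each value is the root of the current inorder slice — split it at that
value, recurse on the right subtree first, then the left.
Recursive splits:
  root=20; inorder splits into left=[2, 5, 8, 11], right=[29]
  root=29; inorder splits into left=[], right=[]
  root=2; inorder splits into left=[], right=[5, 8, 11]
  root=5; inorder splits into left=[], right=[8, 11]
  root=11; inorder splits into left=[8], right=[]
  root=8; inorder splits into left=[], right=[]
Reconstructed level-order: [20, 2, 29, 5, 11, 8]


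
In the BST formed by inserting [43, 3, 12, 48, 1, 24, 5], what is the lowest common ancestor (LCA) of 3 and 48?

Tree insertion order: [43, 3, 12, 48, 1, 24, 5]
Tree (level-order array): [43, 3, 48, 1, 12, None, None, None, None, 5, 24]
In a BST, the LCA of p=3, q=48 is the first node v on the
root-to-leaf path with p <= v <= q (go left if both < v, right if both > v).
Walk from root:
  at 43: 3 <= 43 <= 48, this is the LCA
LCA = 43


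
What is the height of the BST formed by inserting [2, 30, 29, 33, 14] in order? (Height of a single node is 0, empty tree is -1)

Insertion order: [2, 30, 29, 33, 14]
Tree (level-order array): [2, None, 30, 29, 33, 14]
Compute height bottom-up (empty subtree = -1):
  height(14) = 1 + max(-1, -1) = 0
  height(29) = 1 + max(0, -1) = 1
  height(33) = 1 + max(-1, -1) = 0
  height(30) = 1 + max(1, 0) = 2
  height(2) = 1 + max(-1, 2) = 3
Height = 3


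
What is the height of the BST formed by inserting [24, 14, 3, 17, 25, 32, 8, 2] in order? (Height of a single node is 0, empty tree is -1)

Insertion order: [24, 14, 3, 17, 25, 32, 8, 2]
Tree (level-order array): [24, 14, 25, 3, 17, None, 32, 2, 8]
Compute height bottom-up (empty subtree = -1):
  height(2) = 1 + max(-1, -1) = 0
  height(8) = 1 + max(-1, -1) = 0
  height(3) = 1 + max(0, 0) = 1
  height(17) = 1 + max(-1, -1) = 0
  height(14) = 1 + max(1, 0) = 2
  height(32) = 1 + max(-1, -1) = 0
  height(25) = 1 + max(-1, 0) = 1
  height(24) = 1 + max(2, 1) = 3
Height = 3


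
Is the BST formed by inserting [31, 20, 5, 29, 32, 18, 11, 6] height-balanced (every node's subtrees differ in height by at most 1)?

Tree (level-order array): [31, 20, 32, 5, 29, None, None, None, 18, None, None, 11, None, 6]
Definition: a tree is height-balanced if, at every node, |h(left) - h(right)| <= 1 (empty subtree has height -1).
Bottom-up per-node check:
  node 6: h_left=-1, h_right=-1, diff=0 [OK], height=0
  node 11: h_left=0, h_right=-1, diff=1 [OK], height=1
  node 18: h_left=1, h_right=-1, diff=2 [FAIL (|1--1|=2 > 1)], height=2
  node 5: h_left=-1, h_right=2, diff=3 [FAIL (|-1-2|=3 > 1)], height=3
  node 29: h_left=-1, h_right=-1, diff=0 [OK], height=0
  node 20: h_left=3, h_right=0, diff=3 [FAIL (|3-0|=3 > 1)], height=4
  node 32: h_left=-1, h_right=-1, diff=0 [OK], height=0
  node 31: h_left=4, h_right=0, diff=4 [FAIL (|4-0|=4 > 1)], height=5
Node 18 violates the condition: |1 - -1| = 2 > 1.
Result: Not balanced


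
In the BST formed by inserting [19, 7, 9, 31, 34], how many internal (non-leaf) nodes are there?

Tree built from: [19, 7, 9, 31, 34]
Tree (level-order array): [19, 7, 31, None, 9, None, 34]
Rule: An internal node has at least one child.
Per-node child counts:
  node 19: 2 child(ren)
  node 7: 1 child(ren)
  node 9: 0 child(ren)
  node 31: 1 child(ren)
  node 34: 0 child(ren)
Matching nodes: [19, 7, 31]
Count of internal (non-leaf) nodes: 3


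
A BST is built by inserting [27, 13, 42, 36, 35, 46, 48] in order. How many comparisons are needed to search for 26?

Search path for 26: 27 -> 13
Found: False
Comparisons: 2


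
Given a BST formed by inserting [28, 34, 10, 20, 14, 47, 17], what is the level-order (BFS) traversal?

Tree insertion order: [28, 34, 10, 20, 14, 47, 17]
Tree (level-order array): [28, 10, 34, None, 20, None, 47, 14, None, None, None, None, 17]
BFS from the root, enqueuing left then right child of each popped node:
  queue [28] -> pop 28, enqueue [10, 34], visited so far: [28]
  queue [10, 34] -> pop 10, enqueue [20], visited so far: [28, 10]
  queue [34, 20] -> pop 34, enqueue [47], visited so far: [28, 10, 34]
  queue [20, 47] -> pop 20, enqueue [14], visited so far: [28, 10, 34, 20]
  queue [47, 14] -> pop 47, enqueue [none], visited so far: [28, 10, 34, 20, 47]
  queue [14] -> pop 14, enqueue [17], visited so far: [28, 10, 34, 20, 47, 14]
  queue [17] -> pop 17, enqueue [none], visited so far: [28, 10, 34, 20, 47, 14, 17]
Result: [28, 10, 34, 20, 47, 14, 17]


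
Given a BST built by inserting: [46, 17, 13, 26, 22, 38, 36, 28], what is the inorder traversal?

Tree insertion order: [46, 17, 13, 26, 22, 38, 36, 28]
Tree (level-order array): [46, 17, None, 13, 26, None, None, 22, 38, None, None, 36, None, 28]
Inorder traversal: [13, 17, 22, 26, 28, 36, 38, 46]


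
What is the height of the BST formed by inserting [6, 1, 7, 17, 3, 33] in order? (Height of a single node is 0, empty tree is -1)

Insertion order: [6, 1, 7, 17, 3, 33]
Tree (level-order array): [6, 1, 7, None, 3, None, 17, None, None, None, 33]
Compute height bottom-up (empty subtree = -1):
  height(3) = 1 + max(-1, -1) = 0
  height(1) = 1 + max(-1, 0) = 1
  height(33) = 1 + max(-1, -1) = 0
  height(17) = 1 + max(-1, 0) = 1
  height(7) = 1 + max(-1, 1) = 2
  height(6) = 1 + max(1, 2) = 3
Height = 3


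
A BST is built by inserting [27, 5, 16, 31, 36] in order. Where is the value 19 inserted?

Starting tree (level order): [27, 5, 31, None, 16, None, 36]
Insertion path: 27 -> 5 -> 16
Result: insert 19 as right child of 16
Final tree (level order): [27, 5, 31, None, 16, None, 36, None, 19]


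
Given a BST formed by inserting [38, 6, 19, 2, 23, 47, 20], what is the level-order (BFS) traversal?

Tree insertion order: [38, 6, 19, 2, 23, 47, 20]
Tree (level-order array): [38, 6, 47, 2, 19, None, None, None, None, None, 23, 20]
BFS from the root, enqueuing left then right child of each popped node:
  queue [38] -> pop 38, enqueue [6, 47], visited so far: [38]
  queue [6, 47] -> pop 6, enqueue [2, 19], visited so far: [38, 6]
  queue [47, 2, 19] -> pop 47, enqueue [none], visited so far: [38, 6, 47]
  queue [2, 19] -> pop 2, enqueue [none], visited so far: [38, 6, 47, 2]
  queue [19] -> pop 19, enqueue [23], visited so far: [38, 6, 47, 2, 19]
  queue [23] -> pop 23, enqueue [20], visited so far: [38, 6, 47, 2, 19, 23]
  queue [20] -> pop 20, enqueue [none], visited so far: [38, 6, 47, 2, 19, 23, 20]
Result: [38, 6, 47, 2, 19, 23, 20]


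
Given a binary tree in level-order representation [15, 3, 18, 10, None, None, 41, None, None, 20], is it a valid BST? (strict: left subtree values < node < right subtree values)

Level-order array: [15, 3, 18, 10, None, None, 41, None, None, 20]
Validate using subtree bounds (lo, hi): at each node, require lo < value < hi,
then recurse left with hi=value and right with lo=value.
Preorder trace (stopping at first violation):
  at node 15 with bounds (-inf, +inf): OK
  at node 3 with bounds (-inf, 15): OK
  at node 10 with bounds (-inf, 3): VIOLATION
Node 10 violates its bound: not (-inf < 10 < 3).
Result: Not a valid BST


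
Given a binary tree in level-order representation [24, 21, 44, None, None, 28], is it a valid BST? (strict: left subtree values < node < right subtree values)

Level-order array: [24, 21, 44, None, None, 28]
Validate using subtree bounds (lo, hi): at each node, require lo < value < hi,
then recurse left with hi=value and right with lo=value.
Preorder trace (stopping at first violation):
  at node 24 with bounds (-inf, +inf): OK
  at node 21 with bounds (-inf, 24): OK
  at node 44 with bounds (24, +inf): OK
  at node 28 with bounds (24, 44): OK
No violation found at any node.
Result: Valid BST


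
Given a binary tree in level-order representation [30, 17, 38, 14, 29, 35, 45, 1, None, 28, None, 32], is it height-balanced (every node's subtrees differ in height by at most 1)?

Tree (level-order array): [30, 17, 38, 14, 29, 35, 45, 1, None, 28, None, 32]
Definition: a tree is height-balanced if, at every node, |h(left) - h(right)| <= 1 (empty subtree has height -1).
Bottom-up per-node check:
  node 1: h_left=-1, h_right=-1, diff=0 [OK], height=0
  node 14: h_left=0, h_right=-1, diff=1 [OK], height=1
  node 28: h_left=-1, h_right=-1, diff=0 [OK], height=0
  node 29: h_left=0, h_right=-1, diff=1 [OK], height=1
  node 17: h_left=1, h_right=1, diff=0 [OK], height=2
  node 32: h_left=-1, h_right=-1, diff=0 [OK], height=0
  node 35: h_left=0, h_right=-1, diff=1 [OK], height=1
  node 45: h_left=-1, h_right=-1, diff=0 [OK], height=0
  node 38: h_left=1, h_right=0, diff=1 [OK], height=2
  node 30: h_left=2, h_right=2, diff=0 [OK], height=3
All nodes satisfy the balance condition.
Result: Balanced


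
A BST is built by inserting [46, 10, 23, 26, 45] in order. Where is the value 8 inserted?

Starting tree (level order): [46, 10, None, None, 23, None, 26, None, 45]
Insertion path: 46 -> 10
Result: insert 8 as left child of 10
Final tree (level order): [46, 10, None, 8, 23, None, None, None, 26, None, 45]


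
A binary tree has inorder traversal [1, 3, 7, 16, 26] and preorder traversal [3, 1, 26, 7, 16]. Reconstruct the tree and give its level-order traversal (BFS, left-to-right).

Inorder:  [1, 3, 7, 16, 26]
Preorder: [3, 1, 26, 7, 16]
Algorithm: preorder visits root first, so consume preorder in order;
for each root, split the current inorder slice at that value into
left-subtree inorder and right-subtree inorder, then recurse.
Recursive splits:
  root=3; inorder splits into left=[1], right=[7, 16, 26]
  root=1; inorder splits into left=[], right=[]
  root=26; inorder splits into left=[7, 16], right=[]
  root=7; inorder splits into left=[], right=[16]
  root=16; inorder splits into left=[], right=[]
Reconstructed level-order: [3, 1, 26, 7, 16]


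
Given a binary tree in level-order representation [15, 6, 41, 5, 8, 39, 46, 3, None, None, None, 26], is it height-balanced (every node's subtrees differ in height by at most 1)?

Tree (level-order array): [15, 6, 41, 5, 8, 39, 46, 3, None, None, None, 26]
Definition: a tree is height-balanced if, at every node, |h(left) - h(right)| <= 1 (empty subtree has height -1).
Bottom-up per-node check:
  node 3: h_left=-1, h_right=-1, diff=0 [OK], height=0
  node 5: h_left=0, h_right=-1, diff=1 [OK], height=1
  node 8: h_left=-1, h_right=-1, diff=0 [OK], height=0
  node 6: h_left=1, h_right=0, diff=1 [OK], height=2
  node 26: h_left=-1, h_right=-1, diff=0 [OK], height=0
  node 39: h_left=0, h_right=-1, diff=1 [OK], height=1
  node 46: h_left=-1, h_right=-1, diff=0 [OK], height=0
  node 41: h_left=1, h_right=0, diff=1 [OK], height=2
  node 15: h_left=2, h_right=2, diff=0 [OK], height=3
All nodes satisfy the balance condition.
Result: Balanced


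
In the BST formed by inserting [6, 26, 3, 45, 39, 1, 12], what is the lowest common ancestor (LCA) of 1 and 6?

Tree insertion order: [6, 26, 3, 45, 39, 1, 12]
Tree (level-order array): [6, 3, 26, 1, None, 12, 45, None, None, None, None, 39]
In a BST, the LCA of p=1, q=6 is the first node v on the
root-to-leaf path with p <= v <= q (go left if both < v, right if both > v).
Walk from root:
  at 6: 1 <= 6 <= 6, this is the LCA
LCA = 6


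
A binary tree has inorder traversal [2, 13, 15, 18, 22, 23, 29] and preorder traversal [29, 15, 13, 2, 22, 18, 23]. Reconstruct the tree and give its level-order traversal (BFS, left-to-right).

Inorder:  [2, 13, 15, 18, 22, 23, 29]
Preorder: [29, 15, 13, 2, 22, 18, 23]
Algorithm: preorder visits root first, so consume preorder in order;
for each root, split the current inorder slice at that value into
left-subtree inorder and right-subtree inorder, then recurse.
Recursive splits:
  root=29; inorder splits into left=[2, 13, 15, 18, 22, 23], right=[]
  root=15; inorder splits into left=[2, 13], right=[18, 22, 23]
  root=13; inorder splits into left=[2], right=[]
  root=2; inorder splits into left=[], right=[]
  root=22; inorder splits into left=[18], right=[23]
  root=18; inorder splits into left=[], right=[]
  root=23; inorder splits into left=[], right=[]
Reconstructed level-order: [29, 15, 13, 22, 2, 18, 23]


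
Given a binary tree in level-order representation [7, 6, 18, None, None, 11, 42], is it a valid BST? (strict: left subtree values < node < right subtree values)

Level-order array: [7, 6, 18, None, None, 11, 42]
Validate using subtree bounds (lo, hi): at each node, require lo < value < hi,
then recurse left with hi=value and right with lo=value.
Preorder trace (stopping at first violation):
  at node 7 with bounds (-inf, +inf): OK
  at node 6 with bounds (-inf, 7): OK
  at node 18 with bounds (7, +inf): OK
  at node 11 with bounds (7, 18): OK
  at node 42 with bounds (18, +inf): OK
No violation found at any node.
Result: Valid BST


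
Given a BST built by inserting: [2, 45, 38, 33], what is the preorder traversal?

Tree insertion order: [2, 45, 38, 33]
Tree (level-order array): [2, None, 45, 38, None, 33]
Preorder traversal: [2, 45, 38, 33]


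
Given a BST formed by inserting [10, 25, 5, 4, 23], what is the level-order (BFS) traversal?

Tree insertion order: [10, 25, 5, 4, 23]
Tree (level-order array): [10, 5, 25, 4, None, 23]
BFS from the root, enqueuing left then right child of each popped node:
  queue [10] -> pop 10, enqueue [5, 25], visited so far: [10]
  queue [5, 25] -> pop 5, enqueue [4], visited so far: [10, 5]
  queue [25, 4] -> pop 25, enqueue [23], visited so far: [10, 5, 25]
  queue [4, 23] -> pop 4, enqueue [none], visited so far: [10, 5, 25, 4]
  queue [23] -> pop 23, enqueue [none], visited so far: [10, 5, 25, 4, 23]
Result: [10, 5, 25, 4, 23]


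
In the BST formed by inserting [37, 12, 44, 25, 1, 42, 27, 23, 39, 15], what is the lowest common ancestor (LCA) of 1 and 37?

Tree insertion order: [37, 12, 44, 25, 1, 42, 27, 23, 39, 15]
Tree (level-order array): [37, 12, 44, 1, 25, 42, None, None, None, 23, 27, 39, None, 15]
In a BST, the LCA of p=1, q=37 is the first node v on the
root-to-leaf path with p <= v <= q (go left if both < v, right if both > v).
Walk from root:
  at 37: 1 <= 37 <= 37, this is the LCA
LCA = 37


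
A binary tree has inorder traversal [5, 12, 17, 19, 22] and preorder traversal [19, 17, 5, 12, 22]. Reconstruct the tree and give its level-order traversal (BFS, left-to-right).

Inorder:  [5, 12, 17, 19, 22]
Preorder: [19, 17, 5, 12, 22]
Algorithm: preorder visits root first, so consume preorder in order;
for each root, split the current inorder slice at that value into
left-subtree inorder and right-subtree inorder, then recurse.
Recursive splits:
  root=19; inorder splits into left=[5, 12, 17], right=[22]
  root=17; inorder splits into left=[5, 12], right=[]
  root=5; inorder splits into left=[], right=[12]
  root=12; inorder splits into left=[], right=[]
  root=22; inorder splits into left=[], right=[]
Reconstructed level-order: [19, 17, 22, 5, 12]


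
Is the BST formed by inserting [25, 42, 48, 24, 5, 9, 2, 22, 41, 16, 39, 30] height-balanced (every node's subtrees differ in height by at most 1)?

Tree (level-order array): [25, 24, 42, 5, None, 41, 48, 2, 9, 39, None, None, None, None, None, None, 22, 30, None, 16]
Definition: a tree is height-balanced if, at every node, |h(left) - h(right)| <= 1 (empty subtree has height -1).
Bottom-up per-node check:
  node 2: h_left=-1, h_right=-1, diff=0 [OK], height=0
  node 16: h_left=-1, h_right=-1, diff=0 [OK], height=0
  node 22: h_left=0, h_right=-1, diff=1 [OK], height=1
  node 9: h_left=-1, h_right=1, diff=2 [FAIL (|-1-1|=2 > 1)], height=2
  node 5: h_left=0, h_right=2, diff=2 [FAIL (|0-2|=2 > 1)], height=3
  node 24: h_left=3, h_right=-1, diff=4 [FAIL (|3--1|=4 > 1)], height=4
  node 30: h_left=-1, h_right=-1, diff=0 [OK], height=0
  node 39: h_left=0, h_right=-1, diff=1 [OK], height=1
  node 41: h_left=1, h_right=-1, diff=2 [FAIL (|1--1|=2 > 1)], height=2
  node 48: h_left=-1, h_right=-1, diff=0 [OK], height=0
  node 42: h_left=2, h_right=0, diff=2 [FAIL (|2-0|=2 > 1)], height=3
  node 25: h_left=4, h_right=3, diff=1 [OK], height=5
Node 9 violates the condition: |-1 - 1| = 2 > 1.
Result: Not balanced


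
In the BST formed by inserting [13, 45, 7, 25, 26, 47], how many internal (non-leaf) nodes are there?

Tree built from: [13, 45, 7, 25, 26, 47]
Tree (level-order array): [13, 7, 45, None, None, 25, 47, None, 26]
Rule: An internal node has at least one child.
Per-node child counts:
  node 13: 2 child(ren)
  node 7: 0 child(ren)
  node 45: 2 child(ren)
  node 25: 1 child(ren)
  node 26: 0 child(ren)
  node 47: 0 child(ren)
Matching nodes: [13, 45, 25]
Count of internal (non-leaf) nodes: 3


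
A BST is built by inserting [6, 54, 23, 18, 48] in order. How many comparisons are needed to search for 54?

Search path for 54: 6 -> 54
Found: True
Comparisons: 2


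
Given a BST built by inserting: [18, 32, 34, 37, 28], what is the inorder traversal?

Tree insertion order: [18, 32, 34, 37, 28]
Tree (level-order array): [18, None, 32, 28, 34, None, None, None, 37]
Inorder traversal: [18, 28, 32, 34, 37]


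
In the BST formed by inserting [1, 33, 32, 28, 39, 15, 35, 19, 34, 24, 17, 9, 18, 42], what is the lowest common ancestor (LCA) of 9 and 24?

Tree insertion order: [1, 33, 32, 28, 39, 15, 35, 19, 34, 24, 17, 9, 18, 42]
Tree (level-order array): [1, None, 33, 32, 39, 28, None, 35, 42, 15, None, 34, None, None, None, 9, 19, None, None, None, None, 17, 24, None, 18]
In a BST, the LCA of p=9, q=24 is the first node v on the
root-to-leaf path with p <= v <= q (go left if both < v, right if both > v).
Walk from root:
  at 1: both 9 and 24 > 1, go right
  at 33: both 9 and 24 < 33, go left
  at 32: both 9 and 24 < 32, go left
  at 28: both 9 and 24 < 28, go left
  at 15: 9 <= 15 <= 24, this is the LCA
LCA = 15


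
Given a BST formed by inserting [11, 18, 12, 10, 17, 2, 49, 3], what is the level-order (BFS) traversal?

Tree insertion order: [11, 18, 12, 10, 17, 2, 49, 3]
Tree (level-order array): [11, 10, 18, 2, None, 12, 49, None, 3, None, 17]
BFS from the root, enqueuing left then right child of each popped node:
  queue [11] -> pop 11, enqueue [10, 18], visited so far: [11]
  queue [10, 18] -> pop 10, enqueue [2], visited so far: [11, 10]
  queue [18, 2] -> pop 18, enqueue [12, 49], visited so far: [11, 10, 18]
  queue [2, 12, 49] -> pop 2, enqueue [3], visited so far: [11, 10, 18, 2]
  queue [12, 49, 3] -> pop 12, enqueue [17], visited so far: [11, 10, 18, 2, 12]
  queue [49, 3, 17] -> pop 49, enqueue [none], visited so far: [11, 10, 18, 2, 12, 49]
  queue [3, 17] -> pop 3, enqueue [none], visited so far: [11, 10, 18, 2, 12, 49, 3]
  queue [17] -> pop 17, enqueue [none], visited so far: [11, 10, 18, 2, 12, 49, 3, 17]
Result: [11, 10, 18, 2, 12, 49, 3, 17]


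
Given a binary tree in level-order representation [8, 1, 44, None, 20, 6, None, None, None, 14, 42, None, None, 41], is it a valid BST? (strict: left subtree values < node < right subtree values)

Level-order array: [8, 1, 44, None, 20, 6, None, None, None, 14, 42, None, None, 41]
Validate using subtree bounds (lo, hi): at each node, require lo < value < hi,
then recurse left with hi=value and right with lo=value.
Preorder trace (stopping at first violation):
  at node 8 with bounds (-inf, +inf): OK
  at node 1 with bounds (-inf, 8): OK
  at node 20 with bounds (1, 8): VIOLATION
Node 20 violates its bound: not (1 < 20 < 8).
Result: Not a valid BST


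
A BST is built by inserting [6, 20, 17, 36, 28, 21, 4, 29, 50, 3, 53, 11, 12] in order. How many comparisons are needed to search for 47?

Search path for 47: 6 -> 20 -> 36 -> 50
Found: False
Comparisons: 4


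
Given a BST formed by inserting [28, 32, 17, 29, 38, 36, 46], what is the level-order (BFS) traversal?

Tree insertion order: [28, 32, 17, 29, 38, 36, 46]
Tree (level-order array): [28, 17, 32, None, None, 29, 38, None, None, 36, 46]
BFS from the root, enqueuing left then right child of each popped node:
  queue [28] -> pop 28, enqueue [17, 32], visited so far: [28]
  queue [17, 32] -> pop 17, enqueue [none], visited so far: [28, 17]
  queue [32] -> pop 32, enqueue [29, 38], visited so far: [28, 17, 32]
  queue [29, 38] -> pop 29, enqueue [none], visited so far: [28, 17, 32, 29]
  queue [38] -> pop 38, enqueue [36, 46], visited so far: [28, 17, 32, 29, 38]
  queue [36, 46] -> pop 36, enqueue [none], visited so far: [28, 17, 32, 29, 38, 36]
  queue [46] -> pop 46, enqueue [none], visited so far: [28, 17, 32, 29, 38, 36, 46]
Result: [28, 17, 32, 29, 38, 36, 46]
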